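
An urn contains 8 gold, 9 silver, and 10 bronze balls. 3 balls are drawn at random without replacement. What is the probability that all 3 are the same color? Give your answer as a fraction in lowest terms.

4/45

There are C(27,3) = 2925 ways to draw 3 balls.
All same color: C(8,3) + C(9,3) + C(10,3) = 56 + 84 + 120 = 260.
Probability = 260/2925 = 4/45.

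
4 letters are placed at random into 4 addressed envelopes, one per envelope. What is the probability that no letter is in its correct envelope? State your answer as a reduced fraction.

There are 4! = 24 assignments.
By inclusion-exclusion, assignments with no fixed points: C(4,0)·4! − C(4,1)·3! + C(4,2)·2! − C(4,3)·1! + C(4,4)·0! = 9.
Probability = 9/24 = 3/8.

3/8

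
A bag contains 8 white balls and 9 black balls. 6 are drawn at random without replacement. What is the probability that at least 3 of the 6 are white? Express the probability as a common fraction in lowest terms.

277/442

Total selections: C(17,6) = 12376.
Count the complement (fewer than 3 white): C(8,0)·C(9,6) + C(8,1)·C(9,5) + C(8,2)·C(9,4) = 84 + 1008 + 3528 = 4620.
Probability = 1 − 4620/12376 = 7756/12376 = 277/442.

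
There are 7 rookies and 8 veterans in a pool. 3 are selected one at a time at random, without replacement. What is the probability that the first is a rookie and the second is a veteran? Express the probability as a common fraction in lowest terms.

4/15

Multiply the conditional probabilities at each draw: 7/15 · 8/14 = 56/210 = 4/15.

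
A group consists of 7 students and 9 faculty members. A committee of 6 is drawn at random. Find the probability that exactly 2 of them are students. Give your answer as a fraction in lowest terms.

Total number of selections: C(16,6) = 8008.
Selections with exactly 2 students: choose 2 of the 7 students and 4 of the 9 faculty members, C(7,2)·C(9,4) = 21·126 = 2646.
Probability = 2646/8008 = 189/572.

189/572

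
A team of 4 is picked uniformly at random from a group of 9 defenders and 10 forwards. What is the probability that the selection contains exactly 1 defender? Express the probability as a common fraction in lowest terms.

90/323

There are C(19,4) = 3876 ways to choose 4 from 19.
Selections with exactly 1 defender: choose 1 of the 9 defenders and 3 of the 10 forwards, C(9,1)·C(10,3) = 9·120 = 1080.
Probability = 1080/3876 = 90/323.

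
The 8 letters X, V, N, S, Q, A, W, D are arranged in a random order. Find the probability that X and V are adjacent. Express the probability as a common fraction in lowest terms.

1/4

There are 8! = 40320 arrangements.
Treat X and V as a block: 7! arrangements of the blocks × 2 orders within the block = 2·5040 = 10080.
Probability = 10080/40320 = 1/4.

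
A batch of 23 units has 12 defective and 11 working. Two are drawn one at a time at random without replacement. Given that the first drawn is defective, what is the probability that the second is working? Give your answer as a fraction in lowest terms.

After removing one defective, 22 remain: 11 defective and 11 working.
So the probability the next is working is 11/22 = 1/2.

1/2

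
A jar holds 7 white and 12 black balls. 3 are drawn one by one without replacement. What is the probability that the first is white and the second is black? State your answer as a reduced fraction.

Multiply the conditional probabilities at each draw: 7/19 · 12/18 = 84/342 = 14/57.

14/57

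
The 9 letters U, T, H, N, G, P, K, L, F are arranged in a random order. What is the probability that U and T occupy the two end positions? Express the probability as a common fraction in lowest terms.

1/36

There are 9! = 362880 arrangements.
Place U and T at the ends in 2 ways, arrange the remaining 7 in 7! = 5040 ways: 2·5040 = 10080.
Probability = 10080/362880 = 1/36.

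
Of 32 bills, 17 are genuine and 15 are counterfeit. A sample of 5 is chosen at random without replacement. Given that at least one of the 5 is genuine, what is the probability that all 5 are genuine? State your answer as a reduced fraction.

Work in counts. Selections with at least one genuine: C(32,5) − C(15,5) = 201376 − 3003 = 198373.
Of those, selections where all 5 are genuine: C(17,5) = 6188.
Conditional probability = 6188/198373 = 52/1667.

52/1667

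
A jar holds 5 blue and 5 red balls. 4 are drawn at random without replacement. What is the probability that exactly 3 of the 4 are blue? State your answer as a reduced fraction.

There are C(10,4) = 210 ways to choose 4 from 10.
Selections with exactly 3 blue: choose 3 of the 5 blue and 1 of the 5 red, C(5,3)·C(5,1) = 10·5 = 50.
Probability = 50/210 = 5/21.

5/21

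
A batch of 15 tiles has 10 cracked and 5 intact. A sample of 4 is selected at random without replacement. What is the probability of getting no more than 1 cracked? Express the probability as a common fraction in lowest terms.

1/13

There are C(15,4) = 1365 ways to choose the 4.
Favorable selections (no more than 1 cracked): C(10,0)·C(5,4) + C(10,1)·C(5,3) = 5 + 100 = 105.
Probability = 105/1365 = 1/13.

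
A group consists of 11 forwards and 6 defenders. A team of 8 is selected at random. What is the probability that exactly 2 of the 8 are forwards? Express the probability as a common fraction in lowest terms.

Total number of selections: C(17,8) = 24310.
Selections with exactly 2 forwards: choose 2 of the 11 forwards and 6 of the 6 defenders, C(11,2)·C(6,6) = 55·1 = 55.
Probability = 55/24310 = 1/442.

1/442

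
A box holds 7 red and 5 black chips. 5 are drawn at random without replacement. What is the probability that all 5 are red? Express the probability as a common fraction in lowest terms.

There are C(12,5) = 792 possible selections.
Selections with all red: C(7,5) = 21.
Probability = 21/792 = 7/264.

7/264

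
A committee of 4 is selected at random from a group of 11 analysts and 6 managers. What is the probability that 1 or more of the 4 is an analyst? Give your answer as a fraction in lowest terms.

473/476

There are C(17,4) = 2380 ways to choose the 4.
Favorable selections (1 or more analyst): C(11,1)·C(6,3) + C(11,2)·C(6,2) + C(11,3)·C(6,1) + C(11,4)·C(6,0) = 220 + 825 + 990 + 330 = 2365.
Probability = 2365/2380 = 473/476.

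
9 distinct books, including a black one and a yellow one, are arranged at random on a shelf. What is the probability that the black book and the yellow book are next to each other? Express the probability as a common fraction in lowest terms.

2/9

There are 9! = 362880 arrangements.
Treat the black book and the yellow book as a block: 8! arrangements of the blocks × 2 orders within the block = 2·40320 = 80640.
Probability = 80640/362880 = 2/9.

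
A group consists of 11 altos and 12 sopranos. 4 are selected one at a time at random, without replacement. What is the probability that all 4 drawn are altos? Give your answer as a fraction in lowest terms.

Multiply the conditional probabilities at each draw: 11/23 · 10/22 · 9/21 · 8/20 = 7920/212520 = 6/161.

6/161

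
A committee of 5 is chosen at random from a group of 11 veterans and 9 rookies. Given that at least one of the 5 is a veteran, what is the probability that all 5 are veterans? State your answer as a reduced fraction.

7/233

Work in counts. Selections with at least one veteran: C(20,5) − C(9,5) = 15504 − 126 = 15378.
Of those, selections where all 5 are veterans: C(11,5) = 462.
Conditional probability = 462/15378 = 7/233.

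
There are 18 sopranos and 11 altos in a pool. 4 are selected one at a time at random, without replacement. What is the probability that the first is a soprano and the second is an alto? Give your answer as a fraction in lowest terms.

99/406

Multiply the conditional probabilities at each draw: 18/29 · 11/28 = 198/812 = 99/406.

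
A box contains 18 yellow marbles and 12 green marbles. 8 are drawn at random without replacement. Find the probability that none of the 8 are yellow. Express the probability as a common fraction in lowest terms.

11/130065

There are C(30,8) = 5852925 possible selections.
Selections with no yellow (all green): C(12,8) = 495.
Probability = 495/5852925 = 11/130065.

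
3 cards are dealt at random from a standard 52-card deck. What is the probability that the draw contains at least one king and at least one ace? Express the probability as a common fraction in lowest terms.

188/5525

There are C(52,3) = 22100 possible draws.
By inclusion-exclusion on the complements, draws missing all kings or all aces: C(48,3) + C(48,3) − C(44,3) = 17296 + 17296 − 13244 = 21348.
So draws with at least one of each: 22100 − 21348 = 752, probability 752/22100 = 188/5525.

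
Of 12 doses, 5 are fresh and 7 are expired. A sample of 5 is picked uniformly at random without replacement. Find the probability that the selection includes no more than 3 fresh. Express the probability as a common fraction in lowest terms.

21/22

There are C(12,5) = 792 ways to choose the 5.
Count the complement (more than 3 fresh): C(5,4)·C(7,1) + C(5,5)·C(7,0) = 35 + 1 = 36.
Probability = 1 − 36/792 = 756/792 = 21/22.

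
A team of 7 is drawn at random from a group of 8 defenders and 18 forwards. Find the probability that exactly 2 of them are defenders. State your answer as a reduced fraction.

29988/82225

The sample space is all 7-subsets of the 26: C(26,7) = 657800.
Selections with exactly 2 defenders: choose 2 of the 8 defenders and 5 of the 18 forwards, C(8,2)·C(18,5) = 28·8568 = 239904.
Probability = 239904/657800 = 29988/82225.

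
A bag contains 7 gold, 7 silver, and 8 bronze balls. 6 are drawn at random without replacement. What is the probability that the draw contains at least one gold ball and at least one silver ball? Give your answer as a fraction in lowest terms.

There are C(22,6) = 74613 possible draws.
By inclusion-exclusion on the complements, draws missing all gold or all silver: C(15,6) + C(15,6) − C(8,6) = 5005 + 5005 − 28 = 9982.
So draws with at least one of each: 74613 − 9982 = 64631, probability 64631/74613 = 9233/10659.

9233/10659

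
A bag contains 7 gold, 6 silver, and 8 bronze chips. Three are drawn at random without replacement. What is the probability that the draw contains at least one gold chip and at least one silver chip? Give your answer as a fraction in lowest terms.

There are C(21,3) = 1330 possible draws.
By inclusion-exclusion on the complements, draws missing all gold or all silver: C(14,3) + C(15,3) − C(8,3) = 364 + 455 − 56 = 763.
So draws with at least one of each: 1330 − 763 = 567, probability 567/1330 = 81/190.

81/190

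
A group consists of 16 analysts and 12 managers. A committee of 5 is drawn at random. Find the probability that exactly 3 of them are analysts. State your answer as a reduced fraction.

There are C(28,5) = 98280 ways to choose 5 from 28.
Selections with exactly 3 analysts: choose 3 of the 16 analysts and 2 of the 12 managers, C(16,3)·C(12,2) = 560·66 = 36960.
Probability = 36960/98280 = 44/117.

44/117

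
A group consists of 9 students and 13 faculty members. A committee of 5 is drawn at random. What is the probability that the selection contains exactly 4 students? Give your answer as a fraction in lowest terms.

There are C(22,5) = 26334 ways to choose 5 from 22.
Selections with exactly 4 students: choose 4 of the 9 students and 1 of the 13 faculty members, C(9,4)·C(13,1) = 126·13 = 1638.
Probability = 1638/26334 = 13/209.

13/209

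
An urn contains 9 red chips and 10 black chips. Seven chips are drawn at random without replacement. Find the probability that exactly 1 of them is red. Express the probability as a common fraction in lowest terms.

315/8398

Total number of selections: C(19,7) = 50388.
Selections with exactly 1 red: choose 1 of the 9 red and 6 of the 10 black, C(9,1)·C(10,6) = 9·210 = 1890.
Probability = 1890/50388 = 315/8398.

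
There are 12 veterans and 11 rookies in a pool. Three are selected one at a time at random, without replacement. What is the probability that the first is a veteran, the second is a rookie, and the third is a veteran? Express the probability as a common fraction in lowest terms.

22/161

Multiply the conditional probabilities at each draw: 12/23 · 11/22 · 11/21 = 1452/10626 = 22/161.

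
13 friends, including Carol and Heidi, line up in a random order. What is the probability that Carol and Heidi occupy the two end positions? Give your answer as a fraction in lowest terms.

1/78

There are 13! = 6227020800 arrangements.
Place Carol and Heidi at the ends in 2 ways, arrange the remaining 11 in 11! = 39916800 ways: 2·39916800 = 79833600.
Probability = 79833600/6227020800 = 1/78.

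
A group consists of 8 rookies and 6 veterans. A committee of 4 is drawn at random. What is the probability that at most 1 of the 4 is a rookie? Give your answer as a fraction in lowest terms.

Total selections: C(14,4) = 1001.
Favorable selections (at most 1 rookie): C(8,0)·C(6,4) + C(8,1)·C(6,3) = 15 + 160 = 175.
Probability = 175/1001 = 25/143.

25/143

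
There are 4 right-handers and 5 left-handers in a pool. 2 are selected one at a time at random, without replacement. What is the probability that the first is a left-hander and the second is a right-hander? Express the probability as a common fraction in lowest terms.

Multiply the conditional probabilities at each draw: 5/9 · 4/8 = 20/72 = 5/18.

5/18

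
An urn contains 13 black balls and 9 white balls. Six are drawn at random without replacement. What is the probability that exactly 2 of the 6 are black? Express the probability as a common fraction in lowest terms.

The sample space is all 6-subsets of the 22: C(22,6) = 74613.
Selections with exactly 2 black: choose 2 of the 13 black and 4 of the 9 white, C(13,2)·C(9,4) = 78·126 = 9828.
Probability = 9828/74613 = 468/3553.

468/3553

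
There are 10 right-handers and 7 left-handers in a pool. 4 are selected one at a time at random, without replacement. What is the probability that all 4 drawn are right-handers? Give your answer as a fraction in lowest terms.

3/34

Multiply the conditional probabilities at each draw: 10/17 · 9/16 · 8/15 · 7/14 = 5040/57120 = 3/34.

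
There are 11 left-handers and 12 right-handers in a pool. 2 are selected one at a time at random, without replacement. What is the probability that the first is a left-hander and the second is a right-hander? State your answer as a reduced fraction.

Multiply the conditional probabilities at each draw: 11/23 · 12/22 = 132/506 = 6/23.

6/23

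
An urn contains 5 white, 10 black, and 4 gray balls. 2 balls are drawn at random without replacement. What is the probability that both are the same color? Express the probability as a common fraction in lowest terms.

61/171

There are C(19,2) = 171 ways to draw 2 balls.
All same color: C(5,2) + C(10,2) + C(4,2) = 10 + 45 + 6 = 61.
Probability = 61/171.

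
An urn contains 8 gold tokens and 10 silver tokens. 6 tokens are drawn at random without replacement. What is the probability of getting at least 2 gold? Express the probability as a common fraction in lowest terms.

389/442

There are C(18,6) = 18564 ways to choose the 6.
Count the complement (fewer than 2 gold): C(8,0)·C(10,6) + C(8,1)·C(10,5) = 210 + 2016 = 2226.
Probability = 1 − 2226/18564 = 16338/18564 = 389/442.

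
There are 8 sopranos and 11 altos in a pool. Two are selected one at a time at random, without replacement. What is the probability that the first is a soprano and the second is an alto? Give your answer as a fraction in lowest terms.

Multiply the conditional probabilities at each draw: 8/19 · 11/18 = 88/342 = 44/171.

44/171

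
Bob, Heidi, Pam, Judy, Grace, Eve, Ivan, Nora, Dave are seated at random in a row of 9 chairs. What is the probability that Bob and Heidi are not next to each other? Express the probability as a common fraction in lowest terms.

7/9

There are 9! = 362880 arrangements.
Arrangements with Bob and Heidi adjacent: 2·8! = 80640.
So not adjacent: 362880 − 80640 = 282240, probability 282240/362880 = 7/9.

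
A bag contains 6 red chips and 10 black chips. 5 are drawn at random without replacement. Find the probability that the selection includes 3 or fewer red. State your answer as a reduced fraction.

Total selections: C(16,5) = 4368.
Favorable selections (3 or fewer red): C(6,0)·C(10,5) + C(6,1)·C(10,4) + C(6,2)·C(10,3) + C(6,3)·C(10,2) = 252 + 1260 + 1800 + 900 = 4212.
Probability = 4212/4368 = 27/28.

27/28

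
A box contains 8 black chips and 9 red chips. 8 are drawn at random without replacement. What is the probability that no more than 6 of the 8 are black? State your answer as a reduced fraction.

24237/24310

There are C(17,8) = 24310 ways to choose the 8.
Count the complement (more than 6 black): C(8,7)·C(9,1) + C(8,8)·C(9,0) = 72 + 1 = 73.
Probability = 1 − 73/24310 = 24237/24310.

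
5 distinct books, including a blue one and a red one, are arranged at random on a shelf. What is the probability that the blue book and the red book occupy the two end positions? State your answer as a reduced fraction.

There are 5! = 120 arrangements.
Place the blue book and the red book at the ends in 2 ways, arrange the remaining 3 in 3! = 6 ways: 2·6 = 12.
Probability = 12/120 = 1/10.

1/10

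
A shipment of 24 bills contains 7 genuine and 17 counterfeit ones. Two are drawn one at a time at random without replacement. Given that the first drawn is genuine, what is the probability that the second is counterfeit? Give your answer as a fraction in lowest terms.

17/23

After removing one genuine, 23 remain: 6 genuine and 17 counterfeit.
So the probability the next is counterfeit is 17/23.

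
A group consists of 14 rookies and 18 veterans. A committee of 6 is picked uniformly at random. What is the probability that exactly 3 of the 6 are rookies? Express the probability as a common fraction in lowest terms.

Total number of selections: C(32,6) = 906192.
Selections with exactly 3 rookies: choose 3 of the 14 rookies and 3 of the 18 veterans, C(14,3)·C(18,3) = 364·816 = 297024.
Probability = 297024/906192 = 884/2697.

884/2697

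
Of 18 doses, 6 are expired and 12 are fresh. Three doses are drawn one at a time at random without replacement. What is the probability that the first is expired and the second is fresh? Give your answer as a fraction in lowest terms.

Multiply the conditional probabilities at each draw: 6/18 · 12/17 = 72/306 = 4/17.

4/17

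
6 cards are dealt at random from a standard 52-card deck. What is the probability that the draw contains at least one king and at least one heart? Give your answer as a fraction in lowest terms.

There are C(52,6) = 20358520 possible draws.
By inclusion-exclusion on the complements, draws missing all kings or all hearts: C(48,6) + C(39,6) − C(36,6) = 12271512 + 3262623 − 1947792 = 13586343.
So draws with at least one of each: 20358520 − 13586343 = 6772177, probability 6772177/20358520.

6772177/20358520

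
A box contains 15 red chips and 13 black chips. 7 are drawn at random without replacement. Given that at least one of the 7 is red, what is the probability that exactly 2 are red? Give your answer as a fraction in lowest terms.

315/2756

Work in counts. Selections with at least one red: C(28,7) − C(13,7) = 1184040 − 1716 = 1182324.
Of those, selections where exactly 2 are red: C(15,2)·C(13,5) = 105·1287 = 135135.
Conditional probability = 135135/1182324 = 315/2756.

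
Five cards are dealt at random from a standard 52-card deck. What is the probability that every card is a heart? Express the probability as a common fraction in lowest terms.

33/66640

There are C(52,5) = 2598960 possible 5-card hands.
Hands that are all hearts: C(13,5) = 1287.
Probability = 1287/2598960 = 33/66640.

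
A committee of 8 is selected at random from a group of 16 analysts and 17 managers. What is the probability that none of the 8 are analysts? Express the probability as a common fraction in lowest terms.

85/48546

There are C(33,8) = 13884156 possible selections.
Selections with no analysts (all managers): C(17,8) = 24310.
Probability = 24310/13884156 = 85/48546.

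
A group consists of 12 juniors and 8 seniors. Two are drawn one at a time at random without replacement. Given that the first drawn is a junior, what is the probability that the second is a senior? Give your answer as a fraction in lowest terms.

After removing one junior, 19 remain: 11 juniors and 8 seniors.
So the probability the next is a senior is 8/19.

8/19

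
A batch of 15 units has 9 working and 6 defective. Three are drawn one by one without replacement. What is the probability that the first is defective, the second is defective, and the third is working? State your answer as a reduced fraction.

9/91

Multiply the conditional probabilities at each draw: 6/15 · 5/14 · 9/13 = 270/2730 = 9/91.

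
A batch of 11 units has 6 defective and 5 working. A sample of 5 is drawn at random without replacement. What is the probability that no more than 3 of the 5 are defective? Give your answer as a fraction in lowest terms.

127/154

There are C(11,5) = 462 ways to choose the 5.
Favorable selections (no more than 3 defective): C(6,0)·C(5,5) + C(6,1)·C(5,4) + C(6,2)·C(5,3) + C(6,3)·C(5,2) = 1 + 30 + 150 + 200 = 381.
Probability = 381/462 = 127/154.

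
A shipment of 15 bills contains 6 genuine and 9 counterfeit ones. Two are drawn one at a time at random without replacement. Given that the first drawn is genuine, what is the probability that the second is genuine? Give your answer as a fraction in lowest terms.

5/14

After removing one genuine, 14 remain: 5 genuine and 9 counterfeit.
So the probability the next is genuine is 5/14.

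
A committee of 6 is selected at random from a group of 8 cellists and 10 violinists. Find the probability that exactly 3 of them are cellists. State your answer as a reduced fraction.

80/221

The sample space is all 6-subsets of the 18: C(18,6) = 18564.
Selections with exactly 3 cellists: choose 3 of the 8 cellists and 3 of the 10 violinists, C(8,3)·C(10,3) = 56·120 = 6720.
Probability = 6720/18564 = 80/221.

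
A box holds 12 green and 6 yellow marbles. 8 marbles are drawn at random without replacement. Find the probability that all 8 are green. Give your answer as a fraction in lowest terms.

5/442

There are C(18,8) = 43758 possible selections.
Selections with all green: C(12,8) = 495.
Probability = 495/43758 = 5/442.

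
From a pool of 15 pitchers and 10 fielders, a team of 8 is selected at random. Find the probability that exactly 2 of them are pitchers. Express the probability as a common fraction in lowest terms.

98/4807

The sample space is all 8-subsets of the 25: C(25,8) = 1081575.
Selections with exactly 2 pitchers: choose 2 of the 15 pitchers and 6 of the 10 fielders, C(15,2)·C(10,6) = 105·210 = 22050.
Probability = 22050/1081575 = 98/4807.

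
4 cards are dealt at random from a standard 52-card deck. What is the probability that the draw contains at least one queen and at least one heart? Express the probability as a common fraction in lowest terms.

There are C(52,4) = 270725 possible draws.
By inclusion-exclusion on the complements, draws missing all queens or all hearts: C(48,4) + C(39,4) − C(36,4) = 194580 + 82251 − 58905 = 217926.
So draws with at least one of each: 270725 − 217926 = 52799, probability 52799/270725.

52799/270725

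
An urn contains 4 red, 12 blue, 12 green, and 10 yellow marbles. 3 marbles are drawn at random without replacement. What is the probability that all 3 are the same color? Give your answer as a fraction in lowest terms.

47/703

There are C(38,3) = 8436 ways to draw 3 marbles.
All same color: C(4,3) + C(12,3) + C(12,3) + C(10,3) = 4 + 220 + 220 + 120 = 564.
Probability = 564/8436 = 47/703.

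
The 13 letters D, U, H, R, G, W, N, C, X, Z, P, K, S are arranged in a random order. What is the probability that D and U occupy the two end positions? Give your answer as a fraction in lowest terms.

There are 13! = 6227020800 arrangements.
Place D and U at the ends in 2 ways, arrange the remaining 11 in 11! = 39916800 ways: 2·39916800 = 79833600.
Probability = 79833600/6227020800 = 1/78.

1/78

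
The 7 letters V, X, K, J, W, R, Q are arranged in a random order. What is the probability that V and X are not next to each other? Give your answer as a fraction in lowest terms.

5/7

There are 7! = 5040 arrangements.
Arrangements with V and X adjacent: 2·6! = 1440.
So not adjacent: 5040 − 1440 = 3600, probability 3600/5040 = 5/7.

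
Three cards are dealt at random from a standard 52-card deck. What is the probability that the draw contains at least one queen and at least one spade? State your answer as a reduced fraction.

33/260

There are C(52,3) = 22100 possible draws.
By inclusion-exclusion on the complements, draws missing all queens or all spades: C(48,3) + C(39,3) − C(36,3) = 17296 + 9139 − 7140 = 19295.
So draws with at least one of each: 22100 − 19295 = 2805, probability 2805/22100 = 33/260.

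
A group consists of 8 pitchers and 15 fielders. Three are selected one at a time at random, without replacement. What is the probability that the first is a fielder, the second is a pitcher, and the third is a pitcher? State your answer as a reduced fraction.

20/253

Multiply the conditional probabilities at each draw: 15/23 · 8/22 · 7/21 = 840/10626 = 20/253.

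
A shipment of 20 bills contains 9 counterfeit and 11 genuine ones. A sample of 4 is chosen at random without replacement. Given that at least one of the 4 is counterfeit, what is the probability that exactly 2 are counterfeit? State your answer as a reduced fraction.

Work in counts. Selections with at least one counterfeit: C(20,4) − C(11,4) = 4845 − 330 = 4515.
Of those, selections where exactly 2 are counterfeit: C(9,2)·C(11,2) = 36·55 = 1980.
Conditional probability = 1980/4515 = 132/301.

132/301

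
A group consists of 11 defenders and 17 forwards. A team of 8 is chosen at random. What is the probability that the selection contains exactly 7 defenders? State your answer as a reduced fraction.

The sample space is all 8-subsets of the 28: C(28,8) = 3108105.
Selections with exactly 7 defenders: choose 7 of the 11 defenders and 1 of the 17 forwards, C(11,7)·C(17,1) = 330·17 = 5610.
Probability = 5610/3108105 = 34/18837.

34/18837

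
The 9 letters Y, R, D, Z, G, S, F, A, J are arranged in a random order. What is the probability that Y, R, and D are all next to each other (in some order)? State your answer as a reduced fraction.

There are 9! = 362880 arrangements.
Treat the three as one block: 7! placements × 3! orders within the block = 5040·6 = 30240.
Probability = 30240/362880 = 1/12.

1/12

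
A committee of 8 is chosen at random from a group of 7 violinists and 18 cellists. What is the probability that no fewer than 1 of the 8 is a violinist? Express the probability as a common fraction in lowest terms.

10483/10925

Total selections: C(25,8) = 1081575.
The complement is all 8 are cellists: C(18,8) = 43758.
Probability = 1 − 43758/1081575 = 1037817/1081575 = 10483/10925.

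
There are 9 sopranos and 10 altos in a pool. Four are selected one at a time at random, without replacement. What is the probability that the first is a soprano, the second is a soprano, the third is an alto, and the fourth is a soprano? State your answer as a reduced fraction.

Multiply the conditional probabilities at each draw: 9/19 · 8/18 · 10/17 · 7/16 = 5040/93024 = 35/646.

35/646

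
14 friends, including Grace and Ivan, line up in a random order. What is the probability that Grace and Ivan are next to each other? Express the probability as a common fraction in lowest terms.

1/7

There are 14! = 87178291200 arrangements.
Treat Grace and Ivan as a block: 13! arrangements of the blocks × 2 orders within the block = 2·6227020800 = 12454041600.
Probability = 12454041600/87178291200 = 1/7.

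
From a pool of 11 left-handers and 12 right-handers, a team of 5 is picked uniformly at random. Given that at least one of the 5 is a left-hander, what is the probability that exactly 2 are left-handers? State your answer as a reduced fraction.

1100/2987

Work in counts. Selections with at least one left-hander: C(23,5) − C(12,5) = 33649 − 792 = 32857.
Of those, selections where exactly 2 are left-handers: C(11,2)·C(12,3) = 55·220 = 12100.
Conditional probability = 12100/32857 = 1100/2987.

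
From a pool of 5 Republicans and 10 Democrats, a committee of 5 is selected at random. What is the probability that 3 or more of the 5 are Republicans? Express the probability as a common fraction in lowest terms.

Total selections: C(15,5) = 3003.
Favorable selections (3 or more Republicans): C(5,3)·C(10,2) + C(5,4)·C(10,1) + C(5,5)·C(10,0) = 450 + 50 + 1 = 501.
Probability = 501/3003 = 167/1001.

167/1001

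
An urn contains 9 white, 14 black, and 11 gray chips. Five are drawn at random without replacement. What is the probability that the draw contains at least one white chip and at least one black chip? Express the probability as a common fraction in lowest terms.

There are C(34,5) = 278256 possible draws.
By inclusion-exclusion on the complements, draws missing all white or all black: C(25,5) + C(20,5) − C(11,5) = 53130 + 15504 − 462 = 68172.
So draws with at least one of each: 278256 − 68172 = 210084, probability 210084/278256 = 17507/23188.

17507/23188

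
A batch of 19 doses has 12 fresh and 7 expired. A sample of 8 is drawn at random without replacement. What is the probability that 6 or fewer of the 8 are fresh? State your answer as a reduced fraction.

Total selections: C(19,8) = 75582.
Count the complement (more than 6 fresh): C(12,7)·C(7,1) + C(12,8)·C(7,0) = 5544 + 495 = 6039.
Probability = 1 − 6039/75582 = 69543/75582 = 7727/8398.

7727/8398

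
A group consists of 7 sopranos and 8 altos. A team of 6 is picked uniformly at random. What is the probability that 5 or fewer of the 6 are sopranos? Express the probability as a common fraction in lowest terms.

There are C(15,6) = 5005 ways to choose the 6.
The complement is exactly 6 sopranos: C(7,6)·C(8,0) = 7.
Probability = 1 − 7/5005 = 4998/5005 = 714/715.

714/715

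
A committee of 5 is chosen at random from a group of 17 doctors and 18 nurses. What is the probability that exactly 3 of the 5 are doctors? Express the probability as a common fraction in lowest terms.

There are C(35,5) = 324632 ways to choose 5 from 35.
Selections with exactly 3 doctors: choose 3 of the 17 doctors and 2 of the 18 nurses, C(17,3)·C(18,2) = 680·153 = 104040.
Probability = 104040/324632 = 765/2387.

765/2387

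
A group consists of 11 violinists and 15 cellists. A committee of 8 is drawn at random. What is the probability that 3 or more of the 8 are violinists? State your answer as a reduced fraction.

Total selections: C(26,8) = 1562275.
Count the complement (fewer than 3 violinists): C(11,0)·C(15,8) + C(11,1)·C(15,7) + C(11,2)·C(15,6) = 6435 + 70785 + 275275 = 352495.
Probability = 1 − 352495/1562275 = 1209780/1562275 = 1692/2185.

1692/2185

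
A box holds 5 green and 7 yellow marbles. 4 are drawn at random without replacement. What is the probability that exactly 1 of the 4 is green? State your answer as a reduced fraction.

The sample space is all 4-subsets of the 12: C(12,4) = 495.
Selections with exactly 1 green: choose 1 of the 5 green and 3 of the 7 yellow, C(5,1)·C(7,3) = 5·35 = 175.
Probability = 175/495 = 35/99.

35/99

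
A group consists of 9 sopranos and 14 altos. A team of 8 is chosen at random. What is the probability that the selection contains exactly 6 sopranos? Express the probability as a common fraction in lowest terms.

Total number of selections: C(23,8) = 490314.
Selections with exactly 6 sopranos: choose 6 of the 9 sopranos and 2 of the 14 altos, C(9,6)·C(14,2) = 84·91 = 7644.
Probability = 7644/490314 = 1274/81719.

1274/81719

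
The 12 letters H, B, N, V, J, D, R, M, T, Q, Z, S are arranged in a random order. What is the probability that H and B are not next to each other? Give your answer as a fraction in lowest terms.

5/6

There are 12! = 479001600 arrangements.
Arrangements with H and B adjacent: 2·11! = 79833600.
So not adjacent: 479001600 − 79833600 = 399168000, probability 399168000/479001600 = 5/6.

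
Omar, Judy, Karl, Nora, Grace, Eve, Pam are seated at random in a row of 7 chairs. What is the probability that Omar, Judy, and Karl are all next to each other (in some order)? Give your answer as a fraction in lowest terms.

There are 7! = 5040 arrangements.
Treat the three as one block: 5! placements × 3! orders within the block = 120·6 = 720.
Probability = 720/5040 = 1/7.

1/7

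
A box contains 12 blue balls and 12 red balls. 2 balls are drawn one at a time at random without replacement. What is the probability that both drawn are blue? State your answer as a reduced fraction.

Multiply the conditional probabilities at each draw: 12/24 · 11/23 = 132/552 = 11/46.

11/46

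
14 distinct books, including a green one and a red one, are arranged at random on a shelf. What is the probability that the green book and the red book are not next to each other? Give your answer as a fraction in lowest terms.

6/7

There are 14! = 87178291200 arrangements.
Arrangements with the green book and the red book adjacent: 2·13! = 12454041600.
So not adjacent: 87178291200 − 12454041600 = 74724249600, probability 74724249600/87178291200 = 6/7.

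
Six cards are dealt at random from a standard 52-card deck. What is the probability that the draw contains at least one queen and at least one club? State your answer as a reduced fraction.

6772177/20358520

There are C(52,6) = 20358520 possible draws.
By inclusion-exclusion on the complements, draws missing all queens or all clubs: C(48,6) + C(39,6) − C(36,6) = 12271512 + 3262623 − 1947792 = 13586343.
So draws with at least one of each: 20358520 − 13586343 = 6772177, probability 6772177/20358520.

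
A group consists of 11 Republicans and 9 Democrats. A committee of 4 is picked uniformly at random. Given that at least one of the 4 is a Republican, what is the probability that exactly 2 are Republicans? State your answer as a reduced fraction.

60/143

Work in counts. Selections with at least one Republican: C(20,4) − C(9,4) = 4845 − 126 = 4719.
Of those, selections where exactly 2 are Republicans: C(11,2)·C(9,2) = 55·36 = 1980.
Conditional probability = 1980/4719 = 60/143.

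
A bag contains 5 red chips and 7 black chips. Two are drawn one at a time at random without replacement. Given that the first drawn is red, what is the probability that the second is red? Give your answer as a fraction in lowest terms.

After removing one red, 11 remain: 4 red and 7 black.
So the probability the next is red is 4/11.

4/11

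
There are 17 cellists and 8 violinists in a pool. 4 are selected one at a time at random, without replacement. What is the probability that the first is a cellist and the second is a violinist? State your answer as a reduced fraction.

Multiply the conditional probabilities at each draw: 17/25 · 8/24 = 136/600 = 17/75.

17/75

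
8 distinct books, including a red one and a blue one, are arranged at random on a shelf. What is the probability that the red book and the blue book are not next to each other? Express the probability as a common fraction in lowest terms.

There are 8! = 40320 arrangements.
Arrangements with the red book and the blue book adjacent: 2·7! = 10080.
So not adjacent: 40320 − 10080 = 30240, probability 30240/40320 = 3/4.

3/4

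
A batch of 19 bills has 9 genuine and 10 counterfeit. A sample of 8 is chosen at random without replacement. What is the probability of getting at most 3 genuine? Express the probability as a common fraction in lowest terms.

3317/8398

Total selections: C(19,8) = 75582.
Favorable selections (at most 3 genuine): C(9,0)·C(10,8) + C(9,1)·C(10,7) + C(9,2)·C(10,6) + C(9,3)·C(10,5) = 45 + 1080 + 7560 + 21168 = 29853.
Probability = 29853/75582 = 3317/8398.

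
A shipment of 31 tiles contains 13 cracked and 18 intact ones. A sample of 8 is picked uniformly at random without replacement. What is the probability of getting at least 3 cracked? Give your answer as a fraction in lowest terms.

There are C(31,8) = 7888725 ways to choose the 8.
Count the complement (fewer than 3 cracked): C(13,0)·C(18,8) + C(13,1)·C(18,7) + C(13,2)·C(18,6) = 43758 + 413712 + 1447992 = 1905462.
Probability = 1 − 1905462/7888725 = 5983263/7888725 = 51139/67425.

51139/67425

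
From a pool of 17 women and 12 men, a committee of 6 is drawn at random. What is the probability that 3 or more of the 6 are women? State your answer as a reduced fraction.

32776/39585

Total selections: C(29,6) = 475020.
Count the complement (fewer than 3 women): C(17,0)·C(12,6) + C(17,1)·C(12,5) + C(17,2)·C(12,4) = 924 + 13464 + 67320 = 81708.
Probability = 1 − 81708/475020 = 393312/475020 = 32776/39585.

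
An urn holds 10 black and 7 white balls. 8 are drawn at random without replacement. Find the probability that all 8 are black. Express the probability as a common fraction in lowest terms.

There are C(17,8) = 24310 possible selections.
Selections with all black: C(10,8) = 45.
Probability = 45/24310 = 9/4862.

9/4862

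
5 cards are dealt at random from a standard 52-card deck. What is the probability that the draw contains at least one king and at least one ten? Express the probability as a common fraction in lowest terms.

There are C(52,5) = 2598960 possible draws.
By inclusion-exclusion on the complements, draws missing all kings or all tens: C(48,5) + C(48,5) − C(44,5) = 1712304 + 1712304 − 1086008 = 2338600.
So draws with at least one of each: 2598960 − 2338600 = 260360, probability 260360/2598960 = 6509/64974.

6509/64974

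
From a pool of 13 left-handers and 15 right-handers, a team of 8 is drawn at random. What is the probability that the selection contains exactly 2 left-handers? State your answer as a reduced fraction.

26/207

There are C(28,8) = 3108105 ways to choose 8 from 28.
Selections with exactly 2 left-handers: choose 2 of the 13 left-handers and 6 of the 15 right-handers, C(13,2)·C(15,6) = 78·5005 = 390390.
Probability = 390390/3108105 = 26/207.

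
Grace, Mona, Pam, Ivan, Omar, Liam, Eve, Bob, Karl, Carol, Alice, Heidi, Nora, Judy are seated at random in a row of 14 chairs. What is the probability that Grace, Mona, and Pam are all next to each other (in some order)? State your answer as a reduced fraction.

There are 14! = 87178291200 arrangements.
Treat the three as one block: 12! placements × 3! orders within the block = 479001600·6 = 2874009600.
Probability = 2874009600/87178291200 = 3/91.

3/91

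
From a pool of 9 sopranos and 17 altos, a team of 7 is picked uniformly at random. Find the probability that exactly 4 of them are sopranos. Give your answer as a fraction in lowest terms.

There are C(26,7) = 657800 ways to choose 7 from 26.
Selections with exactly 4 sopranos: choose 4 of the 9 sopranos and 3 of the 17 altos, C(9,4)·C(17,3) = 126·680 = 85680.
Probability = 85680/657800 = 2142/16445.

2142/16445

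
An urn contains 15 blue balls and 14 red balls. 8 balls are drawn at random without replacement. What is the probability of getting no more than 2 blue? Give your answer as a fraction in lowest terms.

Total selections: C(29,8) = 4292145.
Favorable selections (no more than 2 blue): C(15,0)·C(14,8) + C(15,1)·C(14,7) + C(15,2)·C(14,6) = 3003 + 51480 + 315315 = 369798.
Probability = 369798/4292145 = 862/10005.

862/10005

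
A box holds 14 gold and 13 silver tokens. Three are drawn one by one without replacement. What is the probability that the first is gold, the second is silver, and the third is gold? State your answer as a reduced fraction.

Multiply the conditional probabilities at each draw: 14/27 · 13/26 · 13/25 = 2366/17550 = 91/675.

91/675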